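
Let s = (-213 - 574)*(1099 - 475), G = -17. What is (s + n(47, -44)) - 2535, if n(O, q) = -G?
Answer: -493606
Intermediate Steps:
s = -491088 (s = -787*624 = -491088)
n(O, q) = 17 (n(O, q) = -1*(-17) = 17)
(s + n(47, -44)) - 2535 = (-491088 + 17) - 2535 = -491071 - 2535 = -493606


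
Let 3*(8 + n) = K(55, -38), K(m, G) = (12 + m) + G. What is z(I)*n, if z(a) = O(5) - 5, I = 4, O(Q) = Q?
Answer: 0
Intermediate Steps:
K(m, G) = 12 + G + m
n = 5/3 (n = -8 + (12 - 38 + 55)/3 = -8 + (⅓)*29 = -8 + 29/3 = 5/3 ≈ 1.6667)
z(a) = 0 (z(a) = 5 - 5 = 0)
z(I)*n = 0*(5/3) = 0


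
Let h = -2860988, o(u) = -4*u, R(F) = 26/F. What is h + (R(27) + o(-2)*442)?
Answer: -77151178/27 ≈ -2.8575e+6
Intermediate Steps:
h + (R(27) + o(-2)*442) = -2860988 + (26/27 - 4*(-2)*442) = -2860988 + (26*(1/27) + 8*442) = -2860988 + (26/27 + 3536) = -2860988 + 95498/27 = -77151178/27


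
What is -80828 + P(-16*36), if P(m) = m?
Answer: -81404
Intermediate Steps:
-80828 + P(-16*36) = -80828 - 16*36 = -80828 - 576 = -81404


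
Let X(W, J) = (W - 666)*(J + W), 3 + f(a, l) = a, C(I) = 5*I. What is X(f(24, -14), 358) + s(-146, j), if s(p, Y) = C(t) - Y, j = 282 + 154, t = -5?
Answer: -244916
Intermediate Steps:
j = 436
f(a, l) = -3 + a
X(W, J) = (-666 + W)*(J + W)
s(p, Y) = -25 - Y (s(p, Y) = 5*(-5) - Y = -25 - Y)
X(f(24, -14), 358) + s(-146, j) = ((-3 + 24)² - 666*358 - 666*(-3 + 24) + 358*(-3 + 24)) + (-25 - 1*436) = (21² - 238428 - 666*21 + 358*21) + (-25 - 436) = (441 - 238428 - 13986 + 7518) - 461 = -244455 - 461 = -244916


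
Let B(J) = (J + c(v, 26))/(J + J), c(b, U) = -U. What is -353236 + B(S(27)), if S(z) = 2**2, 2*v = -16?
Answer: -1412955/4 ≈ -3.5324e+5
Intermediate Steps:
v = -8 (v = (1/2)*(-16) = -8)
S(z) = 4
B(J) = (-26 + J)/(2*J) (B(J) = (J - 1*26)/(J + J) = (J - 26)/((2*J)) = (-26 + J)*(1/(2*J)) = (-26 + J)/(2*J))
-353236 + B(S(27)) = -353236 + (1/2)*(-26 + 4)/4 = -353236 + (1/2)*(1/4)*(-22) = -353236 - 11/4 = -1412955/4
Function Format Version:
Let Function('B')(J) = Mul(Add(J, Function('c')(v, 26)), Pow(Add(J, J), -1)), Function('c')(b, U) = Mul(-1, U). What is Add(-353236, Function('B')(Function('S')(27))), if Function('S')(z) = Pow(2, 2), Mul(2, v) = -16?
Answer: Rational(-1412955, 4) ≈ -3.5324e+5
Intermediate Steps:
v = -8 (v = Mul(Rational(1, 2), -16) = -8)
Function('S')(z) = 4
Function('B')(J) = Mul(Rational(1, 2), Pow(J, -1), Add(-26, J)) (Function('B')(J) = Mul(Add(J, Mul(-1, 26)), Pow(Add(J, J), -1)) = Mul(Add(J, -26), Pow(Mul(2, J), -1)) = Mul(Add(-26, J), Mul(Rational(1, 2), Pow(J, -1))) = Mul(Rational(1, 2), Pow(J, -1), Add(-26, J)))
Add(-353236, Function('B')(Function('S')(27))) = Add(-353236, Mul(Rational(1, 2), Pow(4, -1), Add(-26, 4))) = Add(-353236, Mul(Rational(1, 2), Rational(1, 4), -22)) = Add(-353236, Rational(-11, 4)) = Rational(-1412955, 4)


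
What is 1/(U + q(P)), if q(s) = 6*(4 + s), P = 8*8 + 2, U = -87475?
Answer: -1/87055 ≈ -1.1487e-5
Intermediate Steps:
P = 66 (P = 64 + 2 = 66)
q(s) = 24 + 6*s
1/(U + q(P)) = 1/(-87475 + (24 + 6*66)) = 1/(-87475 + (24 + 396)) = 1/(-87475 + 420) = 1/(-87055) = -1/87055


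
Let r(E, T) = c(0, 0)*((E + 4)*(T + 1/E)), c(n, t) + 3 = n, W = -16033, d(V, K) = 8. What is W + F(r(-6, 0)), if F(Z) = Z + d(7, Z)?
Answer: -16026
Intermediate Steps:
c(n, t) = -3 + n
r(E, T) = -3*(4 + E)*(T + 1/E) (r(E, T) = (-3 + 0)*((E + 4)*(T + 1/E)) = -3*(4 + E)*(T + 1/E))
F(Z) = 8 + Z (F(Z) = Z + 8 = 8 + Z)
W + F(r(-6, 0)) = -16033 + (8 + (-3 - 12*0 - 12/(-6) - 3*(-6)*0)) = -16033 + (8 + (-3 + 0 - 12*(-1/6) + 0)) = -16033 + (8 + (-3 + 0 + 2 + 0)) = -16033 + (8 - 1) = -16033 + 7 = -16026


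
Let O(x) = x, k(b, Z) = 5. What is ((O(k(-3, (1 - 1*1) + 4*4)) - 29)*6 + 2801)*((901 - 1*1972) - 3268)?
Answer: -11528723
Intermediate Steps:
((O(k(-3, (1 - 1*1) + 4*4)) - 29)*6 + 2801)*((901 - 1*1972) - 3268) = ((5 - 29)*6 + 2801)*((901 - 1*1972) - 3268) = (-24*6 + 2801)*((901 - 1972) - 3268) = (-144 + 2801)*(-1071 - 3268) = 2657*(-4339) = -11528723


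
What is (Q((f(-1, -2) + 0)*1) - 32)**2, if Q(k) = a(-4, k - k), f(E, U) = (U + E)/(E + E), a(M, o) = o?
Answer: 1024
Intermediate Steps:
f(E, U) = (E + U)/(2*E) (f(E, U) = (E + U)/((2*E)) = (E + U)*(1/(2*E)) = (E + U)/(2*E))
Q(k) = 0 (Q(k) = k - k = 0)
(Q((f(-1, -2) + 0)*1) - 32)**2 = (0 - 32)**2 = (-32)**2 = 1024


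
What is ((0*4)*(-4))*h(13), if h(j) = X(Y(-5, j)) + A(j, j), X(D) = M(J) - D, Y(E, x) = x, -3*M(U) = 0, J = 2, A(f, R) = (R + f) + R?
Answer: 0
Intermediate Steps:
A(f, R) = f + 2*R
M(U) = 0 (M(U) = -⅓*0 = 0)
X(D) = -D (X(D) = 0 - D = -D)
h(j) = 2*j (h(j) = -j + (j + 2*j) = -j + 3*j = 2*j)
((0*4)*(-4))*h(13) = ((0*4)*(-4))*(2*13) = (0*(-4))*26 = 0*26 = 0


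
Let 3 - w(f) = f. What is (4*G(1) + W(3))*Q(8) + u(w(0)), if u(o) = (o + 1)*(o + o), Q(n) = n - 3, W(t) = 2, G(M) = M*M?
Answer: 54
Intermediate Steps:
G(M) = M**2
w(f) = 3 - f
Q(n) = -3 + n
u(o) = 2*o*(1 + o) (u(o) = (1 + o)*(2*o) = 2*o*(1 + o))
(4*G(1) + W(3))*Q(8) + u(w(0)) = (4*1**2 + 2)*(-3 + 8) + 2*(3 - 1*0)*(1 + (3 - 1*0)) = (4*1 + 2)*5 + 2*(3 + 0)*(1 + (3 + 0)) = (4 + 2)*5 + 2*3*(1 + 3) = 6*5 + 2*3*4 = 30 + 24 = 54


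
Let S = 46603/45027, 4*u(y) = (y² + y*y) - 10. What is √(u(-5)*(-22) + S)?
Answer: I*√49326263011/15009 ≈ 14.797*I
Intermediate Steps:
u(y) = -5/2 + y²/2 (u(y) = ((y² + y*y) - 10)/4 = ((y² + y²) - 10)/4 = (2*y² - 10)/4 = (-10 + 2*y²)/4 = -5/2 + y²/2)
S = 46603/45027 (S = 46603*(1/45027) = 46603/45027 ≈ 1.0350)
√(u(-5)*(-22) + S) = √((-5/2 + (½)*(-5)²)*(-22) + 46603/45027) = √((-5/2 + (½)*25)*(-22) + 46603/45027) = √((-5/2 + 25/2)*(-22) + 46603/45027) = √(10*(-22) + 46603/45027) = √(-220 + 46603/45027) = √(-9859337/45027) = I*√49326263011/15009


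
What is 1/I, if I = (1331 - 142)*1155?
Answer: 1/1373295 ≈ 7.2818e-7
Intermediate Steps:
I = 1373295 (I = 1189*1155 = 1373295)
1/I = 1/1373295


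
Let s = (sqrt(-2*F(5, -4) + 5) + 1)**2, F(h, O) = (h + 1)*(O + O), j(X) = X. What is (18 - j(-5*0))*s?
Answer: 1836 + 36*sqrt(101) ≈ 2197.8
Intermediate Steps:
F(h, O) = 2*O*(1 + h) (F(h, O) = (1 + h)*(2*O) = 2*O*(1 + h))
s = (1 + sqrt(101))**2 (s = (sqrt(-4*(-4)*(1 + 5) + 5) + 1)**2 = (sqrt(-4*(-4)*6 + 5) + 1)**2 = (sqrt(-2*(-48) + 5) + 1)**2 = (sqrt(96 + 5) + 1)**2 = (sqrt(101) + 1)**2 = (1 + sqrt(101))**2 ≈ 122.10)
(18 - j(-5*0))*s = (18 - (-5)*0)*(1 + sqrt(101))**2 = (18 - 1*0)*(1 + sqrt(101))**2 = (18 + 0)*(1 + sqrt(101))**2 = 18*(1 + sqrt(101))**2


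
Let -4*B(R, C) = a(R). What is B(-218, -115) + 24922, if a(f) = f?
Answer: 49953/2 ≈ 24977.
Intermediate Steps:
B(R, C) = -R/4
B(-218, -115) + 24922 = -¼*(-218) + 24922 = 109/2 + 24922 = 49953/2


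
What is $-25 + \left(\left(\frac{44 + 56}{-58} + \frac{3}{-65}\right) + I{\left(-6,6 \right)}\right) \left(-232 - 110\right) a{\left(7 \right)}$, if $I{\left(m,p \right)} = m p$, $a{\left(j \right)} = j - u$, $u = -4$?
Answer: $\frac{267795989}{1885} \approx 1.4207 \cdot 10^{5}$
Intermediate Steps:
$a{\left(j \right)} = 4 + j$ ($a{\left(j \right)} = j - -4 = j + 4 = 4 + j$)
$-25 + \left(\left(\frac{44 + 56}{-58} + \frac{3}{-65}\right) + I{\left(-6,6 \right)}\right) \left(-232 - 110\right) a{\left(7 \right)} = -25 + \left(\left(\frac{44 + 56}{-58} + \frac{3}{-65}\right) - 36\right) \left(-232 - 110\right) \left(4 + 7\right) = -25 + \left(\left(100 \left(- \frac{1}{58}\right) + 3 \left(- \frac{1}{65}\right)\right) - 36\right) \left(-342\right) 11 = -25 + \left(\left(- \frac{50}{29} - \frac{3}{65}\right) - 36\right) \left(-342\right) 11 = -25 + \left(- \frac{3337}{1885} - 36\right) \left(-342\right) 11 = -25 + \left(- \frac{71197}{1885}\right) \left(-342\right) 11 = -25 + \frac{24349374}{1885} \cdot 11 = -25 + \frac{267843114}{1885} = \frac{267795989}{1885}$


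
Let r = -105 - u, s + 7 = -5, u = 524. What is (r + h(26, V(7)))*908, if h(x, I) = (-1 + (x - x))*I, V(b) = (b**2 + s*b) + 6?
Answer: -544800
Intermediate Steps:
s = -12 (s = -7 - 5 = -12)
V(b) = 6 + b**2 - 12*b (V(b) = (b**2 - 12*b) + 6 = 6 + b**2 - 12*b)
h(x, I) = -I (h(x, I) = (-1 + 0)*I = -I)
r = -629 (r = -105 - 1*524 = -105 - 524 = -629)
(r + h(26, V(7)))*908 = (-629 - (6 + 7**2 - 12*7))*908 = (-629 - (6 + 49 - 84))*908 = (-629 - 1*(-29))*908 = (-629 + 29)*908 = -600*908 = -544800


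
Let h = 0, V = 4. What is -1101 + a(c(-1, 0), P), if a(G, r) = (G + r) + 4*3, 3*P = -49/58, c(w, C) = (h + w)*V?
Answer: -190231/174 ≈ -1093.3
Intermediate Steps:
c(w, C) = 4*w (c(w, C) = (0 + w)*4 = w*4 = 4*w)
P = -49/174 (P = (-49/58)/3 = (-49*1/58)/3 = (⅓)*(-49/58) = -49/174 ≈ -0.28161)
a(G, r) = 12 + G + r (a(G, r) = (G + r) + 12 = 12 + G + r)
-1101 + a(c(-1, 0), P) = -1101 + (12 + 4*(-1) - 49/174) = -1101 + (12 - 4 - 49/174) = -1101 + 1343/174 = -190231/174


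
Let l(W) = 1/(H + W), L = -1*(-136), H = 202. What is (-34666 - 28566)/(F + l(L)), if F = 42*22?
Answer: -21372416/312313 ≈ -68.433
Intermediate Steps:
F = 924
L = 136
l(W) = 1/(202 + W)
(-34666 - 28566)/(F + l(L)) = (-34666 - 28566)/(924 + 1/(202 + 136)) = -63232/(924 + 1/338) = -63232/312313/338 = -63232*338/312313 = -21372416/312313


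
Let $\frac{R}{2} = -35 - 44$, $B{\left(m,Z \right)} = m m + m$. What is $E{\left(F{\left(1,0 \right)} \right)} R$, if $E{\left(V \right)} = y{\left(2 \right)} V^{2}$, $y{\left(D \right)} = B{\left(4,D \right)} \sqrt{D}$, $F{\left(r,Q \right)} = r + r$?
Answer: $- 12640 \sqrt{2} \approx -17876.0$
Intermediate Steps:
$B{\left(m,Z \right)} = m + m^{2}$ ($B{\left(m,Z \right)} = m^{2} + m = m + m^{2}$)
$R = -158$ ($R = 2 \left(-35 - 44\right) = 2 \left(-79\right) = -158$)
$F{\left(r,Q \right)} = 2 r$
$y{\left(D \right)} = 20 \sqrt{D}$ ($y{\left(D \right)} = 4 \left(1 + 4\right) \sqrt{D} = 4 \cdot 5 \sqrt{D} = 20 \sqrt{D}$)
$E{\left(V \right)} = 20 \sqrt{2} V^{2}$
$E{\left(F{\left(1,0 \right)} \right)} R = 20 \sqrt{2} \left(2 \cdot 1\right)^{2} \left(-158\right) = 20 \sqrt{2} \cdot 2^{2} \left(-158\right) = 20 \sqrt{2} \cdot 4 \left(-158\right) = 80 \sqrt{2} \left(-158\right) = - 12640 \sqrt{2}$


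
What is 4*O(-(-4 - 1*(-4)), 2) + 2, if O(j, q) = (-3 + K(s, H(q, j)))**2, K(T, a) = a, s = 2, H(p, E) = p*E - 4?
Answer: 198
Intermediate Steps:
H(p, E) = -4 + E*p (H(p, E) = E*p - 4 = -4 + E*p)
O(j, q) = (-7 + j*q)**2 (O(j, q) = (-3 + (-4 + j*q))**2 = (-7 + j*q)**2)
4*O(-(-4 - 1*(-4)), 2) + 2 = 4*(-7 - (-4 - 1*(-4))*2)**2 + 2 = 4*(-7 - (-4 + 4)*2)**2 + 2 = 4*(-7 - 1*0*2)**2 + 2 = 4*(-7 + 0*2)**2 + 2 = 4*(-7 + 0)**2 + 2 = 4*(-7)**2 + 2 = 4*49 + 2 = 196 + 2 = 198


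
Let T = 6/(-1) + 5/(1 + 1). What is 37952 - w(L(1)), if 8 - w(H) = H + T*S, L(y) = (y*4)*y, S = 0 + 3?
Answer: 75875/2 ≈ 37938.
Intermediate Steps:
S = 3
T = -7/2 (T = 6*(-1) + 5/2 = -6 + 5*(½) = -6 + 5/2 = -7/2 ≈ -3.5000)
L(y) = 4*y² (L(y) = (4*y)*y = 4*y²)
w(H) = 37/2 - H (w(H) = 8 - (H - 7/2*3) = 8 - (H - 21/2) = 8 - (-21/2 + H) = 8 + (21/2 - H) = 37/2 - H)
37952 - w(L(1)) = 37952 - (37/2 - 4*1²) = 37952 - (37/2 - 4) = 37952 - 1*29/2 = 37952 - 29/2 = 75875/2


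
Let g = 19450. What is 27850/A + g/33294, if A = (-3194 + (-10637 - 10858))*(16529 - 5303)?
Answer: 449150812450/768976851993 ≈ 0.58409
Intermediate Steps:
A = -277158714 (A = (-3194 - 21495)*11226 = -24689*11226 = -277158714)
27850/A + g/33294 = 27850/(-277158714) + 19450/33294 = 27850*(-1/277158714) + 19450*(1/33294) = -13925/138579357 + 9725/16647 = 449150812450/768976851993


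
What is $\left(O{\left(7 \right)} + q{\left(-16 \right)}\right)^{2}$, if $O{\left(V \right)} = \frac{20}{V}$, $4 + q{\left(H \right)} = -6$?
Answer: $\frac{2500}{49} \approx 51.02$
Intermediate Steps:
$q{\left(H \right)} = -10$ ($q{\left(H \right)} = -4 - 6 = -10$)
$\left(O{\left(7 \right)} + q{\left(-16 \right)}\right)^{2} = \left(\frac{20}{7} - 10\right)^{2} = \left(- \frac{50}{7}\right)^{2} = \frac{2500}{49}$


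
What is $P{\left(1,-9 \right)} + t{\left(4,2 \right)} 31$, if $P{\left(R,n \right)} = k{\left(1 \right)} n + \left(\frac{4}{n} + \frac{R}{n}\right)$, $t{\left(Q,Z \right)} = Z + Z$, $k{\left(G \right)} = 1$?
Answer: $\frac{1030}{9} \approx 114.44$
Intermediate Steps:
$t{\left(Q,Z \right)} = 2 Z$
$P{\left(R,n \right)} = n + \frac{4}{n} + \frac{R}{n}$ ($P{\left(R,n \right)} = 1 n + \left(\frac{4}{n} + \frac{R}{n}\right) = n + \left(\frac{4}{n} + \frac{R}{n}\right) = n + \frac{4}{n} + \frac{R}{n}$)
$P{\left(1,-9 \right)} + t{\left(4,2 \right)} 31 = \frac{4 + 1 + \left(-9\right)^{2}}{-9} + 2 \cdot 2 \cdot 31 = - \frac{4 + 1 + 81}{9} + 4 \cdot 31 = \left(- \frac{1}{9}\right) 86 + 124 = - \frac{86}{9} + 124 = \frac{1030}{9}$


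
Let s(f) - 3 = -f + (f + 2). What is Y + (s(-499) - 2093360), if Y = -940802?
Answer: -3034157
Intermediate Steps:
s(f) = 5 (s(f) = 3 + (-f + (f + 2)) = 3 + (-f + (2 + f)) = 3 + 2 = 5)
Y + (s(-499) - 2093360) = -940802 + (5 - 2093360) = -940802 - 2093355 = -3034157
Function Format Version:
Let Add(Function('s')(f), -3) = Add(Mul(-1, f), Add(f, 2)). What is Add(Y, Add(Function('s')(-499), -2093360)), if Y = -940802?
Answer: -3034157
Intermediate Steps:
Function('s')(f) = 5 (Function('s')(f) = Add(3, Add(Mul(-1, f), Add(f, 2))) = Add(3, Add(Mul(-1, f), Add(2, f))) = Add(3, 2) = 5)
Add(Y, Add(Function('s')(-499), -2093360)) = Add(-940802, Add(5, -2093360)) = Add(-940802, -2093355) = -3034157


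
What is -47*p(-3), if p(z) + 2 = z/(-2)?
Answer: 47/2 ≈ 23.500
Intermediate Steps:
p(z) = -2 - z/2 (p(z) = -2 + z/(-2) = -2 + z*(-1/2) = -2 - z/2)
-47*p(-3) = -47*(-2 - 1/2*(-3)) = -47*(-2 + 3/2) = -47*(-1/2) = 47/2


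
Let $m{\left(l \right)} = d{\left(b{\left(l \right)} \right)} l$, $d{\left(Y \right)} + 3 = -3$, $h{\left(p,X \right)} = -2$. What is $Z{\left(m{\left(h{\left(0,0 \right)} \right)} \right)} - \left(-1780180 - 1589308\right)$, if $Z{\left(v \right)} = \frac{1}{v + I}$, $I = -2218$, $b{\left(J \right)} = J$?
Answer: $\frac{7433090527}{2206} \approx 3.3695 \cdot 10^{6}$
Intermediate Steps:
$d{\left(Y \right)} = -6$ ($d{\left(Y \right)} = -3 - 3 = -6$)
$m{\left(l \right)} = - 6 l$
$Z{\left(v \right)} = \frac{1}{-2218 + v}$ ($Z{\left(v \right)} = \frac{1}{v - 2218} = \frac{1}{-2218 + v}$)
$Z{\left(m{\left(h{\left(0,0 \right)} \right)} \right)} - \left(-1780180 - 1589308\right) = \frac{1}{-2218 - -12} - \left(-1780180 - 1589308\right) = \frac{1}{-2218 + 12} - -3369488 = \frac{1}{-2206} + 3369488 = - \frac{1}{2206} + 3369488 = \frac{7433090527}{2206}$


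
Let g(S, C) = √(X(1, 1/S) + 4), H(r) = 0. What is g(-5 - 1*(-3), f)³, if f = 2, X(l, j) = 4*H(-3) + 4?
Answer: 16*√2 ≈ 22.627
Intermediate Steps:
X(l, j) = 4 (X(l, j) = 4*0 + 4 = 0 + 4 = 4)
g(S, C) = 2*√2 (g(S, C) = √(4 + 4) = √8 = 2*√2)
g(-5 - 1*(-3), f)³ = (2*√2)³ = 16*√2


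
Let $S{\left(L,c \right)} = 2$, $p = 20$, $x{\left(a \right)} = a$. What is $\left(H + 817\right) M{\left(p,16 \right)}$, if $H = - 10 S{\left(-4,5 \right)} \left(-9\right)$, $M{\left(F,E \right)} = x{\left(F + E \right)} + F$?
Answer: $55832$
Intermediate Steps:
$M{\left(F,E \right)} = E + 2 F$ ($M{\left(F,E \right)} = \left(F + E\right) + F = \left(E + F\right) + F = E + 2 F$)
$H = 180$ ($H = \left(-10\right) 2 \left(-9\right) = \left(-20\right) \left(-9\right) = 180$)
$\left(H + 817\right) M{\left(p,16 \right)} = \left(180 + 817\right) \left(16 + 2 \cdot 20\right) = 997 \left(16 + 40\right) = 997 \cdot 56 = 55832$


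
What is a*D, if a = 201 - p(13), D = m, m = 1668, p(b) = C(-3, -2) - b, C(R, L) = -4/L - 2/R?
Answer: 352504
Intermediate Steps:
p(b) = 8/3 - b (p(b) = (-4/(-2) - 2/(-3)) - b = (-4*(-1/2) - 2*(-1/3)) - b = (2 + 2/3) - b = 8/3 - b)
D = 1668
a = 634/3 (a = 201 - (8/3 - 1*13) = 201 - (8/3 - 13) = 201 - 1*(-31/3) = 201 + 31/3 = 634/3 ≈ 211.33)
a*D = (634/3)*1668 = 352504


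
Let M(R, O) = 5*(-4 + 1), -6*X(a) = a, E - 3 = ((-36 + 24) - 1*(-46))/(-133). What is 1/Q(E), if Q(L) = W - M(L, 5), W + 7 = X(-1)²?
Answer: 36/289 ≈ 0.12457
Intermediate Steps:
E = 365/133 (E = 3 + ((-36 + 24) - 1*(-46))/(-133) = 3 + (-12 + 46)*(-1/133) = 3 + 34*(-1/133) = 3 - 34/133 = 365/133 ≈ 2.7444)
X(a) = -a/6
M(R, O) = -15 (M(R, O) = 5*(-3) = -15)
W = -251/36 (W = -7 + (-⅙*(-1))² = -7 + (⅙)² = -7 + 1/36 = -251/36 ≈ -6.9722)
Q(L) = 289/36 (Q(L) = -251/36 - 1*(-15) = -251/36 + 15 = 289/36)
1/Q(E) = 1/(289/36) = 36/289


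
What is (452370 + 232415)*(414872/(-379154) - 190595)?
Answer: -24743086972748535/189577 ≈ -1.3052e+11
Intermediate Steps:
(452370 + 232415)*(414872/(-379154) - 190595) = 684785*(414872*(-1/379154) - 190595) = 684785*(-207436/189577 - 190595) = 684785*(-36132635751/189577) = -24743086972748535/189577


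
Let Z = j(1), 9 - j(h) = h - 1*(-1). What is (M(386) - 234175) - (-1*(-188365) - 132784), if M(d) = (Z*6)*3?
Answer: -289630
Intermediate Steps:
j(h) = 8 - h (j(h) = 9 - (h - 1*(-1)) = 9 - (h + 1) = 9 - (1 + h) = 9 + (-1 - h) = 8 - h)
Z = 7 (Z = 8 - 1*1 = 8 - 1 = 7)
M(d) = 126 (M(d) = (7*6)*3 = 42*3 = 126)
(M(386) - 234175) - (-1*(-188365) - 132784) = (126 - 234175) - (-1*(-188365) - 132784) = -234049 - (188365 - 132784) = -234049 - 1*55581 = -234049 - 55581 = -289630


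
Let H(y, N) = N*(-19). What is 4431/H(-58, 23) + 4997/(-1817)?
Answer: -444992/34523 ≈ -12.890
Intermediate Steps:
H(y, N) = -19*N
4431/H(-58, 23) + 4997/(-1817) = 4431/((-19*23)) + 4997/(-1817) = 4431/(-437) + 4997*(-1/1817) = 4431*(-1/437) - 4997/1817 = -4431/437 - 4997/1817 = -444992/34523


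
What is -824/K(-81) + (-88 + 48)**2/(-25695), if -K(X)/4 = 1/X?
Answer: -85749674/5139 ≈ -16686.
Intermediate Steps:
K(X) = -4/X
-824/K(-81) + (-88 + 48)**2/(-25695) = -824/((-4/(-81))) + (-88 + 48)**2/(-25695) = -824/((-4*(-1/81))) + (-40)**2*(-1/25695) = -824/4/81 + 1600*(-1/25695) = -824*81/4 - 320/5139 = -16686 - 320/5139 = -85749674/5139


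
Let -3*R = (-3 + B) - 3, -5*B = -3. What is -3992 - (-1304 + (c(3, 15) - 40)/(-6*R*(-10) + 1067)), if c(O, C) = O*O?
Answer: -3158369/1175 ≈ -2688.0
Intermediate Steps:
c(O, C) = O²
B = ⅗ (B = -⅕*(-3) = ⅗ ≈ 0.60000)
R = 9/5 (R = -((-3 + ⅗) - 3)/3 = -(-12/5 - 3)/3 = -⅓*(-27/5) = 9/5 ≈ 1.8000)
-3992 - (-1304 + (c(3, 15) - 40)/(-6*R*(-10) + 1067)) = -3992 - (-1304 + (3² - 40)/(-6*9/5*(-10) + 1067)) = -3992 - (-1304 + (9 - 40)/(-54/5*(-10) + 1067)) = -3992 - (-1304 - 31/(108 + 1067)) = -3992 - (-1304 - 31/1175) = -3992 - 1*(-1532231/1175) = -3992 + 1532231/1175 = -3158369/1175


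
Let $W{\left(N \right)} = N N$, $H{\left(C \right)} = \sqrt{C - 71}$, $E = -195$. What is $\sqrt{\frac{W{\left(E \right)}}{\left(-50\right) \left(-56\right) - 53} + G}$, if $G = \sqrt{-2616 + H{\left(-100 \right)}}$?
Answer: $\frac{\sqrt{104454675 + 7546009 \sqrt{3} \sqrt{-872 + i \sqrt{19}}}}{2747} \approx 5.7875 + 4.4187 i$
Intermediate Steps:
$H{\left(C \right)} = \sqrt{-71 + C}$
$W{\left(N \right)} = N^{2}$
$G = \sqrt{-2616 + 3 i \sqrt{19}}$ ($G = \sqrt{-2616 + \sqrt{-71 - 100}} = \sqrt{-2616 + \sqrt{-171}} = \sqrt{-2616 + 3 i \sqrt{19}} \approx 0.1278 + 51.147 i$)
$\sqrt{\frac{W{\left(E \right)}}{\left(-50\right) \left(-56\right) - 53} + G} = \sqrt{\frac{\left(-195\right)^{2}}{\left(-50\right) \left(-56\right) - 53} + \sqrt{-2616 + 3 i \sqrt{19}}} = \sqrt{\frac{38025}{2800 - 53} + \sqrt{-2616 + 3 i \sqrt{19}}} = \sqrt{\frac{38025}{2747} + \sqrt{-2616 + 3 i \sqrt{19}}}$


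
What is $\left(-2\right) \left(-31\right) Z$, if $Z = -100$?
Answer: $-6200$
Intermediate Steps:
$\left(-2\right) \left(-31\right) Z = \left(-2\right) \left(-31\right) \left(-100\right) = 62 \left(-100\right) = -6200$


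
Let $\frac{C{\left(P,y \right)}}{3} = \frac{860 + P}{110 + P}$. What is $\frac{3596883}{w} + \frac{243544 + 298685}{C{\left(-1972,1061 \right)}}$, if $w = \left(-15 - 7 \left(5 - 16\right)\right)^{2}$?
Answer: $\frac{81104551075}{267158} \approx 3.0358 \cdot 10^{5}$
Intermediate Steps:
$C{\left(P,y \right)} = \frac{3 \left(860 + P\right)}{110 + P}$ ($C{\left(P,y \right)} = 3 \frac{860 + P}{110 + P} = \frac{3 \left(860 + P\right)}{110 + P}$)
$w = 3844$ ($w = \left(-15 - -77\right)^{2} = \left(-15 + 77\right)^{2} = 62^{2} = 3844$)
$\frac{3596883}{w} + \frac{243544 + 298685}{C{\left(-1972,1061 \right)}} = \frac{3596883}{3844} + \frac{243544 + 298685}{3 \frac{1}{110 - 1972} \left(860 - 1972\right)} = 3596883 \cdot \frac{1}{3844} + \frac{542229}{3 \frac{1}{-1862} \left(-1112\right)} = \frac{3596883}{3844} + \frac{542229}{3 \left(- \frac{1}{1862}\right) \left(-1112\right)} = \frac{3596883}{3844} + \frac{542229}{\frac{1668}{931}} = \frac{3596883}{3844} + 542229 \cdot \frac{931}{1668} = \frac{3596883}{3844} + \frac{168271733}{556} = \frac{81104551075}{267158}$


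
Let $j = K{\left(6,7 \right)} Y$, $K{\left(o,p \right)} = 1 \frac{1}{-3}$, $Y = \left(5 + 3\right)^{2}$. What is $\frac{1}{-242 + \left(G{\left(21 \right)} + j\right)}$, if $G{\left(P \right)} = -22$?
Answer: $- \frac{3}{856} \approx -0.0035047$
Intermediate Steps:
$Y = 64$ ($Y = 8^{2} = 64$)
$K{\left(o,p \right)} = - \frac{1}{3}$ ($K{\left(o,p \right)} = 1 \left(- \frac{1}{3}\right) = - \frac{1}{3}$)
$j = - \frac{64}{3}$ ($j = \left(- \frac{1}{3}\right) 64 = - \frac{64}{3} \approx -21.333$)
$\frac{1}{-242 + \left(G{\left(21 \right)} + j\right)} = \frac{1}{-242 - \frac{130}{3}} = \frac{1}{- \frac{856}{3}} = - \frac{3}{856}$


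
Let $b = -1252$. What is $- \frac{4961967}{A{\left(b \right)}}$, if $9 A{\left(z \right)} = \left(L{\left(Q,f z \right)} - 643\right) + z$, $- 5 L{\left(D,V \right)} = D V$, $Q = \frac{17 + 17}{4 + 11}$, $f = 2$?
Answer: $\frac{3349327725}{56989} \approx 58772.0$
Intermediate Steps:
$Q = \frac{34}{15} \approx 2.2667$
$L{\left(D,V \right)} = - \frac{D V}{5}$
$A{\left(z \right)} = - \frac{643}{9} + \frac{7 z}{675}$ ($A{\left(z \right)} = \frac{\left(\left(- \frac{1}{5}\right) \frac{34}{15} \cdot 2 z - 643\right) + z}{9} = \frac{\left(- \frac{68 z}{75} - 643\right) + z}{9} = \frac{\left(-643 - \frac{68 z}{75}\right) + z}{9} = \frac{-643 + \frac{7 z}{75}}{9} = - \frac{643}{9} + \frac{7 z}{675}$)
$- \frac{4961967}{A{\left(b \right)}} = - \frac{4961967}{- \frac{643}{9} + \frac{7}{675} \left(-1252\right)} = - \frac{4961967}{- \frac{643}{9} - \frac{8764}{675}} = - \frac{4961967}{- \frac{56989}{675}} = \left(-4961967\right) \left(- \frac{675}{56989}\right) = \frac{3349327725}{56989}$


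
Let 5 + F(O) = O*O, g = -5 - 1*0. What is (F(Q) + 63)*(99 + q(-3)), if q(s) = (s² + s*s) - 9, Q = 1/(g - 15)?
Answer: 626427/100 ≈ 6264.3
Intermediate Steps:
g = -5 (g = -5 + 0 = -5)
Q = -1/20 (Q = 1/(-5 - 15) = 1/(-20) = -1/20 ≈ -0.050000)
F(O) = -5 + O² (F(O) = -5 + O*O = -5 + O²)
q(s) = -9 + 2*s² (q(s) = (s² + s²) - 9 = 2*s² - 9 = -9 + 2*s²)
(F(Q) + 63)*(99 + q(-3)) = ((-5 + (-1/20)²) + 63)*(99 + (-9 + 2*(-3)²)) = ((-5 + 1/400) + 63)*(99 + (-9 + 2*9)) = (-1999/400 + 63)*(99 + (-9 + 18)) = 23201*(99 + 9)/400 = (23201/400)*108 = 626427/100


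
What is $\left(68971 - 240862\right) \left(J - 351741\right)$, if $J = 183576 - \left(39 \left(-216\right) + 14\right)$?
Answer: $27460446705$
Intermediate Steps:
$J = 191986$ ($J = 183576 - \left(-8424 + 14\right) = 183576 - -8410 = 183576 + 8410 = 191986$)
$\left(68971 - 240862\right) \left(J - 351741\right) = \left(68971 - 240862\right) \left(191986 - 351741\right) = \left(-171891\right) \left(-159755\right) = 27460446705$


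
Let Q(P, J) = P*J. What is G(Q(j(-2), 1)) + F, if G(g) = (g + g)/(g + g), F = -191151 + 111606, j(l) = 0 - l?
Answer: -79544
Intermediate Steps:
j(l) = -l
Q(P, J) = J*P
F = -79545
G(g) = 1 (G(g) = (2*g)/((2*g)) = (2*g)*(1/(2*g)) = 1)
G(Q(j(-2), 1)) + F = 1 - 79545 = -79544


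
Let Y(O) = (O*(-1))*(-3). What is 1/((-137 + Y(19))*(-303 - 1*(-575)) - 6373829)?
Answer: -1/6395589 ≈ -1.5636e-7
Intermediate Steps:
Y(O) = 3*O (Y(O) = -O*(-3) = 3*O)
1/((-137 + Y(19))*(-303 - 1*(-575)) - 6373829) = 1/((-137 + 3*19)*(-303 - 1*(-575)) - 6373829) = 1/((-137 + 57)*(-303 + 575) - 6373829) = 1/(-80*272 - 6373829) = 1/(-21760 - 6373829) = 1/(-6395589) = -1/6395589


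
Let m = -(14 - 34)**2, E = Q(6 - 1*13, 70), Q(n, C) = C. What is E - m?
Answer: 470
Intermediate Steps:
E = 70
m = -400 (m = -1*(-20)**2 = -1*400 = -400)
E - m = 70 - 1*(-400) = 70 + 400 = 470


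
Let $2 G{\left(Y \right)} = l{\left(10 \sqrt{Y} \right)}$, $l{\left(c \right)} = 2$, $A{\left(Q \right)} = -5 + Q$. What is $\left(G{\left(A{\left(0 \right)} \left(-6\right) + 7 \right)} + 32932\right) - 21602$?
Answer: $11331$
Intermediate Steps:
$G{\left(Y \right)} = 1$ ($G{\left(Y \right)} = \frac{1}{2} \cdot 2 = 1$)
$\left(G{\left(A{\left(0 \right)} \left(-6\right) + 7 \right)} + 32932\right) - 21602 = \left(1 + 32932\right) - 21602 = 32933 - 21602 = 11331$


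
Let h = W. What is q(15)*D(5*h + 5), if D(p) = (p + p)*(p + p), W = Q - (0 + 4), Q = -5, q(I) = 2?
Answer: 12800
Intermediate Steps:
W = -9 (W = -5 - (0 + 4) = -5 - 1*4 = -5 - 4 = -9)
h = -9
D(p) = 4*p² (D(p) = (2*p)*(2*p) = 4*p²)
q(15)*D(5*h + 5) = 2*(4*(5*(-9) + 5)²) = 2*(4*(-45 + 5)²) = 2*(4*(-40)²) = 2*(4*1600) = 2*6400 = 12800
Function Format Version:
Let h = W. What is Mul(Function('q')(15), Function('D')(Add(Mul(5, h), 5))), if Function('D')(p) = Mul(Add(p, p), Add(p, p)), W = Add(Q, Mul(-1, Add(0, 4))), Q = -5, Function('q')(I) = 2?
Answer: 12800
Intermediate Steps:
W = -9 (W = Add(-5, Mul(-1, Add(0, 4))) = Add(-5, Mul(-1, 4)) = Add(-5, -4) = -9)
h = -9
Function('D')(p) = Mul(4, Pow(p, 2)) (Function('D')(p) = Mul(Mul(2, p), Mul(2, p)) = Mul(4, Pow(p, 2)))
Mul(Function('q')(15), Function('D')(Add(Mul(5, h), 5))) = Mul(2, Mul(4, Pow(Add(Mul(5, -9), 5), 2))) = Mul(2, Mul(4, Pow(Add(-45, 5), 2))) = Mul(2, Mul(4, Pow(-40, 2))) = Mul(2, Mul(4, 1600)) = Mul(2, 6400) = 12800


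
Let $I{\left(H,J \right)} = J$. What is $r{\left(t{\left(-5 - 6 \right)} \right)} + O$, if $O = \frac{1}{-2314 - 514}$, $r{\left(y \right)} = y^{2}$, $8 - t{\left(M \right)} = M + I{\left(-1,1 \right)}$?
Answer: $\frac{916271}{2828} \approx 324.0$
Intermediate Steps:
$t{\left(M \right)} = 7 - M$ ($t{\left(M \right)} = 8 - \left(M + 1\right) = 8 - \left(1 + M\right) = 7 - M$)
$O = - \frac{1}{2828}$ ($O = \frac{1}{-2828} = - \frac{1}{2828} \approx -0.00035361$)
$r{\left(t{\left(-5 - 6 \right)} \right)} + O = \left(7 - \left(-5 - 6\right)\right)^{2} - \frac{1}{2828} = \left(7 - -11\right)^{2} - \frac{1}{2828} = \left(7 + 11\right)^{2} - \frac{1}{2828} = 18^{2} - \frac{1}{2828} = 324 - \frac{1}{2828} = \frac{916271}{2828}$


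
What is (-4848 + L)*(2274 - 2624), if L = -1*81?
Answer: 1725150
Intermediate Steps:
L = -81
(-4848 + L)*(2274 - 2624) = (-4848 - 81)*(2274 - 2624) = -4929*(-350) = 1725150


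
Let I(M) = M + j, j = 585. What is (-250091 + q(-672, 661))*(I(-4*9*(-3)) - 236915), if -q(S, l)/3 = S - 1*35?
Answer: 58575969340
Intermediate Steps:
I(M) = 585 + M (I(M) = M + 585 = 585 + M)
q(S, l) = 105 - 3*S (q(S, l) = -3*(S - 1*35) = -3*(S - 35) = -3*(-35 + S) = 105 - 3*S)
(-250091 + q(-672, 661))*(I(-4*9*(-3)) - 236915) = (-250091 + (105 - 3*(-672)))*((585 - 4*9*(-3)) - 236915) = (-250091 + (105 + 2016))*((585 - 36*(-3)) - 236915) = (-250091 + 2121)*((585 + 108) - 236915) = -247970*(693 - 236915) = -247970*(-236222) = 58575969340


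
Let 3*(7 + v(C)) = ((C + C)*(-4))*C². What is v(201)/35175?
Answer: -21654943/35175 ≈ -615.63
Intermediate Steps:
v(C) = -7 - 8*C³/3 (v(C) = -7 + (((C + C)*(-4))*C²)/3 = -7 + (((2*C)*(-4))*C²)/3 = -7 + ((-8*C)*C²)/3 = -7 + (-8*C³)/3 = -7 - 8*C³/3)
v(201)/35175 = (-7 - 8/3*201³)/35175 = (-7 - 8/3*8120601)*(1/35175) = (-7 - 21654936)*(1/35175) = -21654943*1/35175 = -21654943/35175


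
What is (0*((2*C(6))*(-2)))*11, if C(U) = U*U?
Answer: 0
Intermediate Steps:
C(U) = U**2
(0*((2*C(6))*(-2)))*11 = (0*((2*6**2)*(-2)))*11 = (0*((2*36)*(-2)))*11 = (0*(72*(-2)))*11 = (0*(-144))*11 = 0*11 = 0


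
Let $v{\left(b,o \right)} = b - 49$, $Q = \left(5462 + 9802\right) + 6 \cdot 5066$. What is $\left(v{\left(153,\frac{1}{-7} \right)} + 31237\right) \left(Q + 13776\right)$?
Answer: $1862783676$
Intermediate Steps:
$Q = 45660$ ($Q = 15264 + 30396 = 45660$)
$v{\left(b,o \right)} = -49 + b$ ($v{\left(b,o \right)} = b - 49 = -49 + b$)
$\left(v{\left(153,\frac{1}{-7} \right)} + 31237\right) \left(Q + 13776\right) = \left(\left(-49 + 153\right) + 31237\right) \left(45660 + 13776\right) = \left(104 + 31237\right) 59436 = 31341 \cdot 59436 = 1862783676$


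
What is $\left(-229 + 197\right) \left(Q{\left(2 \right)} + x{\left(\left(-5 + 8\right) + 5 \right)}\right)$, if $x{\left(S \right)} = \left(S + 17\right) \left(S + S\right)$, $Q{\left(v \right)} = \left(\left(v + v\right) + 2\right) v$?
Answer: $-13184$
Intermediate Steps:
$Q{\left(v \right)} = v \left(2 + 2 v\right)$ ($Q{\left(v \right)} = \left(2 v + 2\right) v = \left(2 + 2 v\right) v = v \left(2 + 2 v\right)$)
$x{\left(S \right)} = 2 S \left(17 + S\right)$ ($x{\left(S \right)} = \left(17 + S\right) 2 S = 2 S \left(17 + S\right)$)
$\left(-229 + 197\right) \left(Q{\left(2 \right)} + x{\left(\left(-5 + 8\right) + 5 \right)}\right) = \left(-229 + 197\right) \left(2 \cdot 2 \left(1 + 2\right) + 2 \left(\left(-5 + 8\right) + 5\right) \left(17 + \left(\left(-5 + 8\right) + 5\right)\right)\right) = - 32 \left(2 \cdot 2 \cdot 3 + 2 \left(3 + 5\right) \left(17 + \left(3 + 5\right)\right)\right) = - 32 \left(12 + 2 \cdot 8 \left(17 + 8\right)\right) = - 32 \left(12 + 2 \cdot 8 \cdot 25\right) = - 32 \left(12 + 400\right) = \left(-32\right) 412 = -13184$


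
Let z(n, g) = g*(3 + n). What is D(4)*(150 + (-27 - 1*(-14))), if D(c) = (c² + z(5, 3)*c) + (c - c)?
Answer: 15344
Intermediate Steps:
D(c) = c² + 24*c (D(c) = (c² + (3*(3 + 5))*c) + (c - c) = (c² + (3*8)*c) + 0 = (c² + 24*c) + 0 = c² + 24*c)
D(4)*(150 + (-27 - 1*(-14))) = (4*(24 + 4))*(150 + (-27 - 1*(-14))) = (4*28)*(150 + (-27 + 14)) = 112*(150 - 13) = 112*137 = 15344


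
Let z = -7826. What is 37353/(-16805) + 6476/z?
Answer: -200576879/65757965 ≈ -3.0502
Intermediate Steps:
37353/(-16805) + 6476/z = 37353/(-16805) + 6476/(-7826) = 37353*(-1/16805) + 6476*(-1/7826) = -37353/16805 - 3238/3913 = -200576879/65757965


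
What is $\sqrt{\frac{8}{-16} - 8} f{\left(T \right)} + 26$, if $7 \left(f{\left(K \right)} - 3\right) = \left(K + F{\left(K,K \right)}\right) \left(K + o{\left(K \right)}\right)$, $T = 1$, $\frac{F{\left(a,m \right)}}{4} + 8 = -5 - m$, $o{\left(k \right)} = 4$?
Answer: $26 - \frac{127 i \sqrt{34}}{7} \approx 26.0 - 105.79 i$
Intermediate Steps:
$F{\left(a,m \right)} = -52 - 4 m$ ($F{\left(a,m \right)} = -32 + 4 \left(-5 - m\right) = -32 - \left(20 + 4 m\right) = -52 - 4 m$)
$f{\left(K \right)} = 3 + \frac{\left(-52 - 3 K\right) \left(4 + K\right)}{7}$ ($f{\left(K \right)} = 3 + \frac{\left(K - \left(52 + 4 K\right)\right) \left(K + 4\right)}{7} = 3 + \frac{\left(-52 - 3 K\right) \left(4 + K\right)}{7}$)
$\sqrt{\frac{8}{-16} - 8} f{\left(T \right)} + 26 = \sqrt{\frac{8}{-16} - 8} \left(- \frac{187}{7} - \frac{64}{7} - \frac{3 \cdot 1^{2}}{7}\right) + 26 = \sqrt{8 \left(- \frac{1}{16}\right) - 8} \left(- \frac{187}{7} - \frac{64}{7} - \frac{3}{7}\right) + 26 = \sqrt{- \frac{1}{2} - 8} \left(- \frac{187}{7} - \frac{64}{7} - \frac{3}{7}\right) + 26 = \sqrt{- \frac{17}{2}} \left(- \frac{254}{7}\right) + 26 = \frac{i \sqrt{34}}{2} \left(- \frac{254}{7}\right) + 26 = - \frac{127 i \sqrt{34}}{7} + 26 = 26 - \frac{127 i \sqrt{34}}{7}$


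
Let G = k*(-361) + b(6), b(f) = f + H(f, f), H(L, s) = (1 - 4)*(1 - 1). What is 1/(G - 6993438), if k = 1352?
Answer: -1/7481504 ≈ -1.3366e-7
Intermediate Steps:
H(L, s) = 0 (H(L, s) = -3*0 = 0)
b(f) = f (b(f) = f + 0 = f)
G = -488066 (G = 1352*(-361) + 6 = -488072 + 6 = -488066)
1/(G - 6993438) = 1/(-488066 - 6993438) = 1/(-7481504) = -1/7481504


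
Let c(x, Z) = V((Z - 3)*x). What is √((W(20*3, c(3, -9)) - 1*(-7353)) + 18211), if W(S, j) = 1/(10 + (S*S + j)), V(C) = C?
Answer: √326541144038/3574 ≈ 159.89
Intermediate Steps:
c(x, Z) = x*(-3 + Z) (c(x, Z) = (Z - 3)*x = (-3 + Z)*x = x*(-3 + Z))
W(S, j) = 1/(10 + j + S²) (W(S, j) = 1/(10 + (S² + j)) = 1/(10 + (j + S²)) = 1/(10 + j + S²))
√((W(20*3, c(3, -9)) - 1*(-7353)) + 18211) = √((1/(10 + 3*(-3 - 9) + (20*3)²) - 1*(-7353)) + 18211) = √((1/(10 + 3*(-12) + 60²) + 7353) + 18211) = √((1/(10 - 36 + 3600) + 7353) + 18211) = √((1/3574 + 7353) + 18211) = √(26279623/3574 + 18211) = √(91365737/3574) = √326541144038/3574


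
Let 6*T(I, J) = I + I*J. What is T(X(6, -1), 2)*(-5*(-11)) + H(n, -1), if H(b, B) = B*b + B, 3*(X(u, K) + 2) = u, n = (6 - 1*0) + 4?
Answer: -11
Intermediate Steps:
n = 10 (n = (6 + 0) + 4 = 6 + 4 = 10)
X(u, K) = -2 + u/3
H(b, B) = B + B*b
T(I, J) = I/6 + I*J/6 (T(I, J) = (I + I*J)/6 = I/6 + I*J/6)
T(X(6, -1), 2)*(-5*(-11)) + H(n, -1) = ((-2 + (1/3)*6)*(1 + 2)/6)*(-5*(-11)) - (1 + 10) = ((1/6)*(-2 + 2)*3)*55 - 1*11 = ((1/6)*0*3)*55 - 11 = 0*55 - 11 = 0 - 11 = -11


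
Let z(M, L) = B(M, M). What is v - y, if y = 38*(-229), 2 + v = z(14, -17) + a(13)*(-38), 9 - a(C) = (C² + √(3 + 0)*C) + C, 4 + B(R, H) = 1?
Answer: 15271 + 494*√3 ≈ 16127.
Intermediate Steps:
B(R, H) = -3 (B(R, H) = -4 + 1 = -3)
a(C) = 9 - C - C² - C*√3 (a(C) = 9 - ((C² + √(3 + 0)*C) + C) = 9 - ((C² + √3*C) + C) = 9 - ((C² + C*√3) + C) = 9 - (C + C² + C*√3) = 9 + (-C - C² - C*√3) = 9 - C - C² - C*√3)
z(M, L) = -3
v = 6569 + 494*√3 (v = -2 + (-3 + (9 - 1*13 - 1*13² - 1*13*√3)*(-38)) = -2 + (-3 + (9 - 13 - 1*169 - 13*√3)*(-38)) = -2 + (-3 + (9 - 13 - 169 - 13*√3)*(-38)) = -2 + (-3 + (-173 - 13*√3)*(-38)) = -2 + (-3 + (6574 + 494*√3)) = -2 + (6571 + 494*√3) = 6569 + 494*√3 ≈ 7424.6)
y = -8702
v - y = (6569 + 494*√3) - 1*(-8702) = (6569 + 494*√3) + 8702 = 15271 + 494*√3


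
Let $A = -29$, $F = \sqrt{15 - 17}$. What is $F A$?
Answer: $- 29 i \sqrt{2} \approx - 41.012 i$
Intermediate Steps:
$F = i \sqrt{2}$ ($F = \sqrt{-2} = i \sqrt{2} \approx 1.4142 i$)
$F A = i \sqrt{2} \left(-29\right) = - 29 i \sqrt{2}$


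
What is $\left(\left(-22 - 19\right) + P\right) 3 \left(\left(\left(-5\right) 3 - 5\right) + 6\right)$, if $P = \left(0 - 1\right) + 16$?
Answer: $1092$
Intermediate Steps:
$P = 15$ ($P = -1 + 16 = 15$)
$\left(\left(-22 - 19\right) + P\right) 3 \left(\left(\left(-5\right) 3 - 5\right) + 6\right) = \left(\left(-22 - 19\right) + 15\right) 3 \left(\left(\left(-5\right) 3 - 5\right) + 6\right) = \left(\left(-22 - 19\right) + 15\right) 3 \left(\left(-15 - 5\right) + 6\right) = \left(-41 + 15\right) 3 \left(-20 + 6\right) = - 26 \cdot 3 \left(-14\right) = \left(-26\right) \left(-42\right) = 1092$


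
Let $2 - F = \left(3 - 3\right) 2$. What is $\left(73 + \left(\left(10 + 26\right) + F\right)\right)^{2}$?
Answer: $12321$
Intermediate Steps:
$F = 2$ ($F = 2 - \left(3 - 3\right) 2 = 2 - 0 \cdot 2 = 2 - 0 = 2 + 0 = 2$)
$\left(73 + \left(\left(10 + 26\right) + F\right)\right)^{2} = \left(73 + \left(\left(10 + 26\right) + 2\right)\right)^{2} = \left(73 + \left(36 + 2\right)\right)^{2} = \left(73 + 38\right)^{2} = 111^{2} = 12321$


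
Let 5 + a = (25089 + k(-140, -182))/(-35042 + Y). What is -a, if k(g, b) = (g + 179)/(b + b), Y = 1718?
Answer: 1789283/311024 ≈ 5.7529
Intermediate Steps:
k(g, b) = (179 + g)/(2*b) (k(g, b) = (179 + g)/((2*b)) = (179 + g)*(1/(2*b)) = (179 + g)/(2*b))
a = -1789283/311024 (a = -5 + (25089 + (1/2)*(179 - 140)/(-182))/(-35042 + 1718) = -5 + (25089 + (1/2)*(-1/182)*39)/(-33324) = -5 + (25089 - 3/28)*(-1/33324) = -5 + (702489/28)*(-1/33324) = -5 - 234163/311024 = -1789283/311024 ≈ -5.7529)
-a = -1*(-1789283/311024) = 1789283/311024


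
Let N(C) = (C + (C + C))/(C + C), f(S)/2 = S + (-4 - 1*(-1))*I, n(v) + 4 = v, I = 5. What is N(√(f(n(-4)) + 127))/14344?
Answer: 3/28688 ≈ 0.00010457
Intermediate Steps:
n(v) = -4 + v
f(S) = -30 + 2*S (f(S) = 2*(S + (-4 - 1*(-1))*5) = 2*(S + (-4 + 1)*5) = 2*(S - 3*5) = 2*(S - 15) = 2*(-15 + S) = -30 + 2*S)
N(C) = 3/2 (N(C) = (C + 2*C)/((2*C)) = (3*C)*(1/(2*C)) = 3/2)
N(√(f(n(-4)) + 127))/14344 = (3/2)/14344 = (3/2)*(1/14344) = 3/28688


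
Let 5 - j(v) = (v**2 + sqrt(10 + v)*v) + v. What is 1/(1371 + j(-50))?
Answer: -537/626738 - 25*I*sqrt(10)/313369 ≈ -0.00085682 - 0.00025228*I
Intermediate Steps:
j(v) = 5 - v - v**2 - v*sqrt(10 + v) (j(v) = 5 - ((v**2 + sqrt(10 + v)*v) + v) = 5 - ((v**2 + v*sqrt(10 + v)) + v) = 5 - (v + v**2 + v*sqrt(10 + v)) = 5 + (-v - v**2 - v*sqrt(10 + v)) = 5 - v - v**2 - v*sqrt(10 + v))
1/(1371 + j(-50)) = 1/(1371 + (5 - 1*(-50) - 1*(-50)**2 - 1*(-50)*sqrt(10 - 50))) = 1/(1371 + (5 + 50 - 1*2500 - 1*(-50)*sqrt(-40))) = 1/(1371 + (5 + 50 - 2500 - 1*(-50)*2*I*sqrt(10))) = 1/(1371 + (5 + 50 - 2500 + 100*I*sqrt(10))) = 1/(1371 + (-2445 + 100*I*sqrt(10))) = 1/(-1074 + 100*I*sqrt(10))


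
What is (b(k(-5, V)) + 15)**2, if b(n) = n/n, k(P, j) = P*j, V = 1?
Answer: 256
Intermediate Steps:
b(n) = 1
(b(k(-5, V)) + 15)**2 = (1 + 15)**2 = 16**2 = 256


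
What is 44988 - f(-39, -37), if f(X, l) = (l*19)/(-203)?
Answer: 9131861/203 ≈ 44985.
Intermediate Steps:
f(X, l) = -19*l/203 (f(X, l) = (19*l)*(-1/203) = -19*l/203)
44988 - f(-39, -37) = 44988 - (-19)*(-37)/203 = 44988 - 1*703/203 = 44988 - 703/203 = 9131861/203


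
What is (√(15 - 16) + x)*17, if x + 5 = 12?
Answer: 119 + 17*I ≈ 119.0 + 17.0*I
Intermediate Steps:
x = 7 (x = -5 + 12 = 7)
(√(15 - 16) + x)*17 = (√(15 - 16) + 7)*17 = (√(-1) + 7)*17 = (I + 7)*17 = (7 + I)*17 = 119 + 17*I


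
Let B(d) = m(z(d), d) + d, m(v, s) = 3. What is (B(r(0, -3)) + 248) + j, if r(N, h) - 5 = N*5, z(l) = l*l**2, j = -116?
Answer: 140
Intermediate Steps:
z(l) = l**3
r(N, h) = 5 + 5*N (r(N, h) = 5 + N*5 = 5 + 5*N)
B(d) = 3 + d
(B(r(0, -3)) + 248) + j = ((3 + (5 + 5*0)) + 248) - 116 = ((3 + (5 + 0)) + 248) - 116 = ((3 + 5) + 248) - 116 = (8 + 248) - 116 = 256 - 116 = 140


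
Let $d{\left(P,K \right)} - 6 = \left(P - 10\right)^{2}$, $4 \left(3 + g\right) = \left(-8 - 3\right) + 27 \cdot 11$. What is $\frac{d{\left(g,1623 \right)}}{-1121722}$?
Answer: $- \frac{1959}{640984} \approx -0.0030562$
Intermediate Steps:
$g = \frac{137}{2}$ ($g = -3 + \frac{\left(-8 - 3\right) + 27 \cdot 11}{4} = -3 + \frac{\left(-8 - 3\right) + 297}{4} = -3 + \frac{-11 + 297}{4} = -3 + \frac{1}{4} \cdot 286 = -3 + \frac{143}{2} = \frac{137}{2} \approx 68.5$)
$d{\left(P,K \right)} = 6 + \left(-10 + P\right)^{2}$ ($d{\left(P,K \right)} = 6 + \left(P - 10\right)^{2} = 6 + \left(-10 + P\right)^{2}$)
$\frac{d{\left(g,1623 \right)}}{-1121722} = \frac{6 + \left(-10 + \frac{137}{2}\right)^{2}}{-1121722} = \left(6 + \left(\frac{117}{2}\right)^{2}\right) \left(- \frac{1}{1121722}\right) = \left(6 + \frac{13689}{4}\right) \left(- \frac{1}{1121722}\right) = \frac{13713}{4} \left(- \frac{1}{1121722}\right) = - \frac{1959}{640984}$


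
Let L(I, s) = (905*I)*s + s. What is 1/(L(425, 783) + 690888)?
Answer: 1/301853046 ≈ 3.3129e-9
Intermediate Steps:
L(I, s) = s + 905*I*s (L(I, s) = 905*I*s + s = s + 905*I*s)
1/(L(425, 783) + 690888) = 1/(783*(1 + 905*425) + 690888) = 1/(783*(1 + 384625) + 690888) = 1/(783*384626 + 690888) = 1/(301162158 + 690888) = 1/301853046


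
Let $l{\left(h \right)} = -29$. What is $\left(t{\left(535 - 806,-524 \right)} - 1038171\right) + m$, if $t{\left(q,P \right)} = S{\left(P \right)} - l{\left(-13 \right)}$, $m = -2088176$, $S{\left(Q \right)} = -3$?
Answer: $-3126321$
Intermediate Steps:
$t{\left(q,P \right)} = 26$ ($t{\left(q,P \right)} = -3 - -29 = -3 + 29 = 26$)
$\left(t{\left(535 - 806,-524 \right)} - 1038171\right) + m = \left(26 - 1038171\right) - 2088176 = -1038145 - 2088176 = -3126321$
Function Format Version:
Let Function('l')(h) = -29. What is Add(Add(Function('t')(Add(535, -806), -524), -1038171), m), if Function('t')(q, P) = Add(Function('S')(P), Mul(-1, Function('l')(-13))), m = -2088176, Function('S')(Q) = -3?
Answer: -3126321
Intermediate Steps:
Function('t')(q, P) = 26 (Function('t')(q, P) = Add(-3, Mul(-1, -29)) = Add(-3, 29) = 26)
Add(Add(Function('t')(Add(535, -806), -524), -1038171), m) = Add(Add(26, -1038171), -2088176) = Add(-1038145, -2088176) = -3126321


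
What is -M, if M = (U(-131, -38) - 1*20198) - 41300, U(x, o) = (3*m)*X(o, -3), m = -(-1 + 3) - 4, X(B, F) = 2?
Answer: 61534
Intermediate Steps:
m = -6 (m = -1*2 - 4 = -2 - 4 = -6)
U(x, o) = -36 (U(x, o) = (3*(-6))*2 = -18*2 = -36)
M = -61534 (M = (-36 - 1*20198) - 41300 = (-36 - 20198) - 41300 = -20234 - 41300 = -61534)
-M = -1*(-61534) = 61534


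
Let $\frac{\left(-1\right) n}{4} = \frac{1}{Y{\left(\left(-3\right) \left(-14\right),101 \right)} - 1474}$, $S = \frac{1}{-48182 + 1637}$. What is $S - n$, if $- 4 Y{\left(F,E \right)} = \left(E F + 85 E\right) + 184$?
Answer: $- \frac{763627}{880026315} \approx -0.00086773$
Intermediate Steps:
$S = - \frac{1}{46545}$ ($S = \frac{1}{-46545} = - \frac{1}{46545} \approx -2.1485 \cdot 10^{-5}$)
$Y{\left(F,E \right)} = -46 - \frac{85 E}{4} - \frac{E F}{4}$ ($Y{\left(F,E \right)} = - \frac{\left(E F + 85 E\right) + 184}{4} = - \frac{\left(85 E + E F\right) + 184}{4} = - \frac{184 + 85 E + E F}{4} = -46 - \frac{85 E}{4} - \frac{E F}{4}$)
$n = \frac{16}{18907}$ ($n = - \frac{4}{\left(-46 - \frac{8585}{4} - \frac{101 \left(\left(-3\right) \left(-14\right)\right)}{4}\right) - 1474} = - \frac{4}{\left(-46 - \frac{8585}{4} - \frac{101}{4} \cdot 42\right) - 1474} = - \frac{4}{\left(-46 - \frac{8585}{4} - \frac{2121}{2}\right) - 1474} = - \frac{4}{- \frac{13011}{4} - 1474} = - \frac{4}{- \frac{18907}{4}} = \left(-4\right) \left(- \frac{4}{18907}\right) = \frac{16}{18907} \approx 0.00084625$)
$S - n = - \frac{1}{46545} - \frac{16}{18907} = - \frac{763627}{880026315}$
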